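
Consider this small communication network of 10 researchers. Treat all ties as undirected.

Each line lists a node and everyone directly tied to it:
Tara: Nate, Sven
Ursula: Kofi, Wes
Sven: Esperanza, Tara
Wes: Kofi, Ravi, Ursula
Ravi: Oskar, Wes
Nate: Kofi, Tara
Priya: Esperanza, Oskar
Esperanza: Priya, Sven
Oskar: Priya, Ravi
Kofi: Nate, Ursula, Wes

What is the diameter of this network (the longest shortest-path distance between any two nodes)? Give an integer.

5

Eccentricity of each node (its greatest distance to any other): Esperanza:5, Kofi:4, Nate:4, Oskar:4, Priya:4, Ravi:4, Sven:4, Tara:4, Ursula:5, Wes:4.
The maximum eccentricity is 5, realized for instance by the pair Esperanza–Ursula via Esperanza – Sven – Tara – Nate – Kofi – Ursula. So the diameter is 5.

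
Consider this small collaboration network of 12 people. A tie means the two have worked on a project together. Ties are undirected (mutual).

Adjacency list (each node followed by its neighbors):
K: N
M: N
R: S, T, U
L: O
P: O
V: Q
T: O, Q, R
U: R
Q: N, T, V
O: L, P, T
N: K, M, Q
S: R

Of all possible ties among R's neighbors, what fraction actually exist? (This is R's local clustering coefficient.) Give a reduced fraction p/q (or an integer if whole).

R's neighbors: S, T, and U (k = 3).
Possible neighbor pairs: C(3,2) = 3. Edges among them: none → e = 0.
Clustering(R) = 0/3 = 0.

0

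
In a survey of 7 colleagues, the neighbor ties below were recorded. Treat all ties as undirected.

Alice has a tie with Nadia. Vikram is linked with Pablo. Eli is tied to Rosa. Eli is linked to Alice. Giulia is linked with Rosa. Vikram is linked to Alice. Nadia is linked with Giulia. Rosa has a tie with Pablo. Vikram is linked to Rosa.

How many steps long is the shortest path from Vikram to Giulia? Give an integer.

One shortest route is Vikram – Rosa – Giulia, which uses 2 edges, and Vikram and Giulia are not directly tied, so nothing shorter exists. So d(Vikram,Giulia) = 2.

2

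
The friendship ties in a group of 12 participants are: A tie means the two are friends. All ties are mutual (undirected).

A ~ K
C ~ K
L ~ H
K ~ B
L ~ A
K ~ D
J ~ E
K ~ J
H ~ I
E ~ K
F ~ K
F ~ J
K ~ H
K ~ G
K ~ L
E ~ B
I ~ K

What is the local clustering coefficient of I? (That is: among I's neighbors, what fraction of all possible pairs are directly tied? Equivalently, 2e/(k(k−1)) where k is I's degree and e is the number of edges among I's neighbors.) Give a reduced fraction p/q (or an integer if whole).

1

I's neighbors: H and K (k = 2).
Possible neighbor pairs: C(2,2) = 1. Edges among them: H–K → e = 1.
Clustering(I) = 1/1.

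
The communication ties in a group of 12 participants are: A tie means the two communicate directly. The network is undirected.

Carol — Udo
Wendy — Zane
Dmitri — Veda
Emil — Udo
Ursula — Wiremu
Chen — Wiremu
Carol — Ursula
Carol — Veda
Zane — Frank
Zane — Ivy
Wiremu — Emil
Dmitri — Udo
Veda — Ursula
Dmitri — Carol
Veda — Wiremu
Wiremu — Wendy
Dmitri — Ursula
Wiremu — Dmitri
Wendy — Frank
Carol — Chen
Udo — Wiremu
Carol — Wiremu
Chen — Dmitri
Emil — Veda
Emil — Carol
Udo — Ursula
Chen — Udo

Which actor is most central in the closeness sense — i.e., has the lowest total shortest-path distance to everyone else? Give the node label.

Wiremu

Farness (sum of distances to all others) for each node — Carol:19, Chen:22, Dmitri:20, Emil:22, Frank:27, Ivy:36, Udo:20, Ursula:21, Veda:21, Wendy:19, Wiremu:15, Zane:26.
The smallest farness is 15, for Wiremu, so Wiremu has the highest closeness.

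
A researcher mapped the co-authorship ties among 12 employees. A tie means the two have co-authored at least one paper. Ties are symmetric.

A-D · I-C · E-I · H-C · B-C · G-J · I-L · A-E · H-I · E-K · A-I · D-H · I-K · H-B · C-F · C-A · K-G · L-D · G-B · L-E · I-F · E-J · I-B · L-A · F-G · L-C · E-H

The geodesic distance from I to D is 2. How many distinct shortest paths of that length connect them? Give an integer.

The shortest distance is 2. The length-2 paths are: I–A–D; I–H–D; I–L–D.
That gives 3 distinct shortest paths.

3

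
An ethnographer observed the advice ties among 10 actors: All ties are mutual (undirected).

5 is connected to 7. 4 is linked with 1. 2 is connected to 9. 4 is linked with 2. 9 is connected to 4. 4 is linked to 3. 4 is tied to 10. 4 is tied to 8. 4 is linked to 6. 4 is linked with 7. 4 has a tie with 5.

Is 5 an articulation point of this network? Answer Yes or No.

Even without 5, every remaining node can still reach every other (the residual graph is connected), so 5 is not a cut vertex.

No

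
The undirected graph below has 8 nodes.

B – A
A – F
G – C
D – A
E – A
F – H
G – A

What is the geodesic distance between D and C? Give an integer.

One shortest route is D – A – G – C, which uses 3 edges, and at distance 2 from D we only reach {B, E, F, G}, which does not include C. So d(D,C) = 3.

3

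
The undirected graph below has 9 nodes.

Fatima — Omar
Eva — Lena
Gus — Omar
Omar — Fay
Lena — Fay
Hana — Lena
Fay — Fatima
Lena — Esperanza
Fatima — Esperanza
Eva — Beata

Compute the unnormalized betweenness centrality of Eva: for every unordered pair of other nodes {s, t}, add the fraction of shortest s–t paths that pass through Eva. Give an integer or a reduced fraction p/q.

Pairs whose geodesics pass through Eva — Fay–Beata: 1; Gus–Beata: 1; Omar–Beata: 1; Lena–Beata: 1; Fatima–Beata: 2/2; Hana–Beata: 1; Esperanza–Beata: 1.
All other pairs contribute 0.
Summing the contributions gives betweenness(Eva) = 7.

7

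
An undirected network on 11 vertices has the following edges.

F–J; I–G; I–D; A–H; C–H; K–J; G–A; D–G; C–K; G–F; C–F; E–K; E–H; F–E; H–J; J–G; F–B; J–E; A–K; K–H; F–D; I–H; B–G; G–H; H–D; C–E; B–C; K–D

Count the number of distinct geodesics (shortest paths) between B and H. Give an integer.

2

The shortest distance is 2. The length-2 paths are: B–G–H; B–C–H.
That gives 2 distinct shortest paths.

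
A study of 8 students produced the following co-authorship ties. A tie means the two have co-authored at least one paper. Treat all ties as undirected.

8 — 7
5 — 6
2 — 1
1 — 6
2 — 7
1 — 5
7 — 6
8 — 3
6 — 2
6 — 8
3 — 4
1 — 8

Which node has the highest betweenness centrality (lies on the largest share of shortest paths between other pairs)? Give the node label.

Unnormalized betweenness of each node: 1:3, 2:1/3, 3:6, 4:0, 5:0, 6:13/3, 7:1, 8:31/3.
8 has the largest value, 31/3, making it the main broker — the node through which the most shortest paths run.

8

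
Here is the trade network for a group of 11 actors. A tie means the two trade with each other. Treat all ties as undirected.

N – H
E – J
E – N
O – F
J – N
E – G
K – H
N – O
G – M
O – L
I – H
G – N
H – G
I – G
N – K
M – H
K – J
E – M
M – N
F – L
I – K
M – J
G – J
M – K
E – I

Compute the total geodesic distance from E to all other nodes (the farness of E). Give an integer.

Distances from E: F:3, G:1, H:2, I:1, J:1, K:2, L:3, M:1, N:1, O:2.
Sum = 3 + 1 + 2 + 1 + 1 + 2 + 3 + 1 + 1 + 2 = 17.

17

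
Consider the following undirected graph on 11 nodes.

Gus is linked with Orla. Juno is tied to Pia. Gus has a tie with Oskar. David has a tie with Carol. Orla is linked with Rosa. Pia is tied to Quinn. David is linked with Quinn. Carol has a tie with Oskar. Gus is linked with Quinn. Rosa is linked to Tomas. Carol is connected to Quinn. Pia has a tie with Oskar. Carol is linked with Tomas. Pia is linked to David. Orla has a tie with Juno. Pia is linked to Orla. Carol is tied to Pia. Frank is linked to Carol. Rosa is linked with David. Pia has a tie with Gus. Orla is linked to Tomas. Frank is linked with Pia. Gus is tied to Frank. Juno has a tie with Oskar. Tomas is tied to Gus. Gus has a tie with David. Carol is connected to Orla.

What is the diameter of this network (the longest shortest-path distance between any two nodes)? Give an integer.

3

Eccentricity of each node (its greatest distance to any other): Carol:2, David:2, Frank:3, Gus:2, Juno:2, Orla:2, Oskar:3, Pia:2, Quinn:2, Rosa:3, Tomas:2.
The maximum eccentricity is 3, realized for instance by the pair Frank–Rosa via Frank – Gus – Tomas – Rosa. So the diameter is 3.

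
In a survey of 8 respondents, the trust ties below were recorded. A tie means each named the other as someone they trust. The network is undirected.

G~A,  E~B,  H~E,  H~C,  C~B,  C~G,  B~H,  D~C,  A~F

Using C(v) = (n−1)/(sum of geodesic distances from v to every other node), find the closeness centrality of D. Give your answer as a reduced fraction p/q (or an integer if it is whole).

Distances from D: A:3, B:2, C:1, E:3, F:4, G:2, H:2. Sum = 17.
n = 8, so closeness = 7/17.

7/17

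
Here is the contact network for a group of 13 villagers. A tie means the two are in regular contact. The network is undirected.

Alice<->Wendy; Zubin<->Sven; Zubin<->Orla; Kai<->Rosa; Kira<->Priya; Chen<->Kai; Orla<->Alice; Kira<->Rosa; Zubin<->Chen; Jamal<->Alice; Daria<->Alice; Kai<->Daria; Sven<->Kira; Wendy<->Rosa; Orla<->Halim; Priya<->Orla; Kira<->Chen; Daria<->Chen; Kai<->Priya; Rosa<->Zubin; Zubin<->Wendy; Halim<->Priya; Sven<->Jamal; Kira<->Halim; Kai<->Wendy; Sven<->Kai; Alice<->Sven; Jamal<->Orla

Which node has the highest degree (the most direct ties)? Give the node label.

Degrees — Alice:5, Chen:4, Daria:3, Halim:3, Jamal:3, Kai:6, Kira:5, Orla:5, Priya:4, Rosa:4, Sven:5, Wendy:4, Zubin:5.
The maximum is 6, attained only by Kai.

Kai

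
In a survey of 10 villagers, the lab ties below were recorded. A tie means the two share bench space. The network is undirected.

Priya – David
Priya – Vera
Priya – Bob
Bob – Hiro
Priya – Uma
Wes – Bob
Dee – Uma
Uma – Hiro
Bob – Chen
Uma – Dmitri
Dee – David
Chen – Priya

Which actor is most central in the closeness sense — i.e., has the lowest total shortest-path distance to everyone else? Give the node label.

Priya

Farness (sum of distances to all others) for each node — Bob:16, Chen:18, David:19, Dee:21, Dmitri:23, Hiro:18, Priya:13, Uma:15, Vera:21, Wes:24.
The smallest farness is 13, for Priya, so Priya has the highest closeness.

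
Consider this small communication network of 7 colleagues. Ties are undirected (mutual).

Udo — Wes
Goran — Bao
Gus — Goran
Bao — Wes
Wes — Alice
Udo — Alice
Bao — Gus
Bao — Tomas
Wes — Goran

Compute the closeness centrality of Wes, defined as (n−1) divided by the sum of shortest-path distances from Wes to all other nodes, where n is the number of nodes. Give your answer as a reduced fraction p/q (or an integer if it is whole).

3/4

Distances from Wes: Alice:1, Bao:1, Goran:1, Gus:2, Tomas:2, Udo:1. Sum = 8.
n = 7, so closeness = 6/8 = 3/4.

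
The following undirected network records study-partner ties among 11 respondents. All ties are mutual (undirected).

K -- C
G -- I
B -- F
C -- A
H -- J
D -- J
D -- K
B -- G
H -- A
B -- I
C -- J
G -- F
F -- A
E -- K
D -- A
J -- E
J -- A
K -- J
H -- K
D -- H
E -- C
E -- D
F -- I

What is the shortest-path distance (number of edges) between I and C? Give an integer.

3

One shortest route is I – F – A – C, which uses 3 edges, and at distance 2 from I we only reach {A}, which does not include C. So d(I,C) = 3.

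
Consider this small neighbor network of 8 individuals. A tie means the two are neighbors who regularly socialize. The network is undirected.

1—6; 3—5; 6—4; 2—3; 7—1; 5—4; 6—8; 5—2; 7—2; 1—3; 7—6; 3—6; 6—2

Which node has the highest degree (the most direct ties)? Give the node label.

Degrees — 1:3, 2:4, 3:4, 4:2, 5:3, 6:6, 7:3, 8:1.
The maximum is 6, attained only by 6.

6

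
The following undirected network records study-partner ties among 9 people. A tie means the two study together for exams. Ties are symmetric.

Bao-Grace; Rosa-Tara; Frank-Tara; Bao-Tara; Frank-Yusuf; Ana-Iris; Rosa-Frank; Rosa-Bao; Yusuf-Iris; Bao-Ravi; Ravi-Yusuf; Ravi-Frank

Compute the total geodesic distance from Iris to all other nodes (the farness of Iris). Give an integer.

19

Distances from Iris: Ana:1, Bao:3, Frank:2, Grace:4, Ravi:2, Rosa:3, Tara:3, Yusuf:1.
Sum = 1 + 3 + 2 + 4 + 2 + 3 + 3 + 1 = 19.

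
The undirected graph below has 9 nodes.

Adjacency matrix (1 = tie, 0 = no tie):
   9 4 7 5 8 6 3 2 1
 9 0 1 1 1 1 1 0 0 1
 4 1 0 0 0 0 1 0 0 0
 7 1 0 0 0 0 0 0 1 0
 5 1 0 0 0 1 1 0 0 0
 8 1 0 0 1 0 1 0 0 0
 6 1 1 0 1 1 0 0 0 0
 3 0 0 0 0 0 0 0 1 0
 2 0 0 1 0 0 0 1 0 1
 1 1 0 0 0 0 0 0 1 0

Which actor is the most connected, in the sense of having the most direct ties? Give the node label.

9

Degrees — 1:2, 2:3, 3:1, 4:2, 5:3, 6:4, 7:2, 8:3, 9:6.
The maximum is 6, attained only by 9.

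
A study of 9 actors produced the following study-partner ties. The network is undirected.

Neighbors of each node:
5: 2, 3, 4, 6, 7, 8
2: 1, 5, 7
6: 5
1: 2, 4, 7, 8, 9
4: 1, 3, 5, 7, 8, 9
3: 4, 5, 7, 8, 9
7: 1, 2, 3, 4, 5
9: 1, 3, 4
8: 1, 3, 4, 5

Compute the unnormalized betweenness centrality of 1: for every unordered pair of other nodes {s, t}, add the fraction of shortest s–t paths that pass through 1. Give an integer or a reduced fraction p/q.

Pairs whose geodesics pass through 1 — 8–2: 1/2; 8–7: 1/4; 8–9: 1/3; 2–9: 1; 2–4: 1/3; 7–9: 1/3.
All other pairs contribute 0.
Summing the contributions gives betweenness(1) = 11/4.

11/4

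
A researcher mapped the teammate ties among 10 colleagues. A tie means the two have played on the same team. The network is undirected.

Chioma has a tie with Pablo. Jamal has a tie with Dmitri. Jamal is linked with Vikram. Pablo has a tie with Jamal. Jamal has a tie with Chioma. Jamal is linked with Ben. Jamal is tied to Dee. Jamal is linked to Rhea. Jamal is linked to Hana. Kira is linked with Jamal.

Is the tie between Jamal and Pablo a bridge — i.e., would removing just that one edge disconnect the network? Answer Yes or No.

Even without that edge, Jamal still reaches Pablo via Jamal – Chioma – Pablo, so the network stays connected. Not a bridge.

No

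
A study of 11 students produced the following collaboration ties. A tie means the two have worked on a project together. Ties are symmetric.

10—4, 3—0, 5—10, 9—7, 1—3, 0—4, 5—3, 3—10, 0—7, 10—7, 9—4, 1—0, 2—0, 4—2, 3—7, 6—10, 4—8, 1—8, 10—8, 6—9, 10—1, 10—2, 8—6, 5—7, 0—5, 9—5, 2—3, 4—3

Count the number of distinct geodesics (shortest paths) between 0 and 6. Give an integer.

11

The shortest distance is 3. The length-3 paths are: 0–2–10–6; 0–1–10–6; 0–7–10–6; 0–5–10–6; 0–3–10–6; 0–4–10–6 (and 5 more).
That gives 11 distinct shortest paths.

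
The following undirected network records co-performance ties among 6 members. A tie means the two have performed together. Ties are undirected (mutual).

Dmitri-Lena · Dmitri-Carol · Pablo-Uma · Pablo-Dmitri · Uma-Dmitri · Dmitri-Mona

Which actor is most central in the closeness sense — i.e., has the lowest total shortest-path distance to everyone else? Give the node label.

Dmitri

Farness (sum of distances to all others) for each node — Carol:9, Dmitri:5, Lena:9, Mona:9, Pablo:8, Uma:8.
The smallest farness is 5, for Dmitri, so Dmitri has the highest closeness.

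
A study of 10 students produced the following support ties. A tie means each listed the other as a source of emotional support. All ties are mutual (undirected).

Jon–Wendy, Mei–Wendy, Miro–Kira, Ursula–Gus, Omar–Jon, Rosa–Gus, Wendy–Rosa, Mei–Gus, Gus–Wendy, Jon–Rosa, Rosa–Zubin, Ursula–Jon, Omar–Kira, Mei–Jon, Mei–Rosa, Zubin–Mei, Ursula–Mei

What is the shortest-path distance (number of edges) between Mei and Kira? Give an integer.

One shortest route is Mei – Jon – Omar – Kira, which uses 3 edges, and at distance 2 from Mei we only reach {Omar}, which does not include Kira. So d(Mei,Kira) = 3.

3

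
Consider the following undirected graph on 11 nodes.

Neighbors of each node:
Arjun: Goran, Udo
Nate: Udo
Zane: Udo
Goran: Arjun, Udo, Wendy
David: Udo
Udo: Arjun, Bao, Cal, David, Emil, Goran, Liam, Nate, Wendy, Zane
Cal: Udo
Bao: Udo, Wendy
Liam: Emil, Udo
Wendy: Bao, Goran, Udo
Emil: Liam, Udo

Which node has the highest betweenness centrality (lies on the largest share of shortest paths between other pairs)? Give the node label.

Udo

Unnormalized betweenness of each node: Arjun:0, Bao:0, Cal:0, David:0, Emil:0, Goran:1/2, Liam:0, Nate:0, Udo:40, Wendy:1/2, Zane:0.
Udo has the largest value, 40, making it the main broker — the node through which the most shortest paths run.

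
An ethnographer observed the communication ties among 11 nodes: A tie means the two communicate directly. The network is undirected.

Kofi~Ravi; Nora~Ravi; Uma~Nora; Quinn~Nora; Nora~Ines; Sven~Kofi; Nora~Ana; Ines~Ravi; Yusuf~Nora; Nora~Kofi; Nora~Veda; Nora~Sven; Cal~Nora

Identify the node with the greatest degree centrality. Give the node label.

Degrees — Ana:1, Cal:1, Ines:2, Kofi:3, Nora:10, Quinn:1, Ravi:3, Sven:2, Uma:1, Veda:1, Yusuf:1.
The maximum is 10, attained only by Nora.

Nora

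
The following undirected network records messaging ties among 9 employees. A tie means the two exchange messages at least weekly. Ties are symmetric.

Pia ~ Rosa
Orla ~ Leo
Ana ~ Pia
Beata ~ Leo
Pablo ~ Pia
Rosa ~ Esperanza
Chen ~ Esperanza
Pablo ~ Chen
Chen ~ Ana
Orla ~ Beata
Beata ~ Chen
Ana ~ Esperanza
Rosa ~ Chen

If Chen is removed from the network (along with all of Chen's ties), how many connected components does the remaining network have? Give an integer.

Without Chen, the remaining ties split the others into: {Beata, Leo, Orla}; {Ana, Esperanza, Pablo, Pia, Rosa}.
That's 2 separate components.

2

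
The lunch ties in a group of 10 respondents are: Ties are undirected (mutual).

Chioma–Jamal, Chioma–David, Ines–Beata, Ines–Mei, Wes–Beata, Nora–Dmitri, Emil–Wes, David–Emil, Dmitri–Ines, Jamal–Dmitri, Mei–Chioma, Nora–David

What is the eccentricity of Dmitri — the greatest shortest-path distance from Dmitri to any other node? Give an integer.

3

Distances from Dmitri: Beata:2, Chioma:2, David:2, Emil:3, Ines:1, Jamal:1, Mei:2, Nora:1, Wes:3.
The largest is 3 (to Emil and Wes), so the eccentricity of Dmitri is 3.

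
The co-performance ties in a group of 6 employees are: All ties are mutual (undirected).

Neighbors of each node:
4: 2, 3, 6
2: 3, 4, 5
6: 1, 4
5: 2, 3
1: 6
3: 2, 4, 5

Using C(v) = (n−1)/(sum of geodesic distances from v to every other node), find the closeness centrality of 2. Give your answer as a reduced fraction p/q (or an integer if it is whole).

Distances from 2: 1:3, 3:1, 4:1, 5:1, 6:2. Sum = 8.
n = 6, so closeness = 5/8.

5/8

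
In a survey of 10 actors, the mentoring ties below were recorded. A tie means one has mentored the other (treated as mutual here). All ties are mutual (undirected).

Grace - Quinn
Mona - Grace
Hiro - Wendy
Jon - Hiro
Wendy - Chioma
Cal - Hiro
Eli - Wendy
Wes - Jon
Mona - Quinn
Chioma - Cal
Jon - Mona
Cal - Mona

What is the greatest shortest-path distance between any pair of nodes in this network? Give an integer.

5

Eccentricity of each node (its greatest distance to any other): Cal:3, Chioma:4, Eli:5, Grace:5, Hiro:3, Jon:3, Mona:4, Quinn:5, Wendy:4, Wes:4.
The maximum eccentricity is 5, realized for instance by the pair Quinn–Eli via Quinn – Mona – Cal – Hiro – Wendy – Eli. So the diameter is 5.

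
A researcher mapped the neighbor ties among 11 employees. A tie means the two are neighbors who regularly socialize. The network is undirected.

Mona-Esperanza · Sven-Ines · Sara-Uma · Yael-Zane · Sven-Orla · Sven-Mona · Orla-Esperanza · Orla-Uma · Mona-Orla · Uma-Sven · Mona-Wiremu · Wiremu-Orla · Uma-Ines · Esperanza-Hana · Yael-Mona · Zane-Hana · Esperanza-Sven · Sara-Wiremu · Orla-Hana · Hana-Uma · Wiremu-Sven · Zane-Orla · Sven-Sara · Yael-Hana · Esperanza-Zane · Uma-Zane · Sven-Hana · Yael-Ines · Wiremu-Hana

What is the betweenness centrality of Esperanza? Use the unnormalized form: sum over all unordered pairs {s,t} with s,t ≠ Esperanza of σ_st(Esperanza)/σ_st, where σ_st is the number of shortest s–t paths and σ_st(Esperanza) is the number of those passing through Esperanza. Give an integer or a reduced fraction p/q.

47/60

Pairs whose geodesics pass through Esperanza — Hana–Mona: 1/5; Sven–Zane: 1/4; Zane–Mona: 1/3.
All other pairs contribute 0.
Summing the contributions gives betweenness(Esperanza) = 47/60.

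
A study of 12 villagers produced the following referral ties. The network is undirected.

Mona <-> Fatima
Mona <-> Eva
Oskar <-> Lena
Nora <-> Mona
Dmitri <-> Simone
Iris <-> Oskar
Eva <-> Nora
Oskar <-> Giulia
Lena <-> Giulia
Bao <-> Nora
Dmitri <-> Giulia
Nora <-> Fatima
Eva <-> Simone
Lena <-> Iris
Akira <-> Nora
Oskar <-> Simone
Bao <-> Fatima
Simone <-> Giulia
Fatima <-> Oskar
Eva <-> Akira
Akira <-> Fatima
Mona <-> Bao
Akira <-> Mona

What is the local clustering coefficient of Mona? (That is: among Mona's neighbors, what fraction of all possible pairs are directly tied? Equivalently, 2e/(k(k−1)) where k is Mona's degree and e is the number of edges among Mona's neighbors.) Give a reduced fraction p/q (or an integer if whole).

7/10

Mona's neighbors: Akira, Bao, Eva, Fatima, and Nora (k = 5).
Possible neighbor pairs: C(5,2) = 10. Edges among them: Akira–Eva, Akira–Fatima, Akira–Nora, Bao–Fatima, Bao–Nora, Eva–Nora, Fatima–Nora → e = 7.
Clustering(Mona) = 7/10.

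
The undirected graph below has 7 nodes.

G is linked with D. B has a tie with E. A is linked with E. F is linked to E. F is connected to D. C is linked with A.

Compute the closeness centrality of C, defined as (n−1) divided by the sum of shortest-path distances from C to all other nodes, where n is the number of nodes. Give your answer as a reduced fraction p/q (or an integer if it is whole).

1/3

Distances from C: A:1, B:3, D:4, E:2, F:3, G:5. Sum = 18.
n = 7, so closeness = 6/18 = 1/3.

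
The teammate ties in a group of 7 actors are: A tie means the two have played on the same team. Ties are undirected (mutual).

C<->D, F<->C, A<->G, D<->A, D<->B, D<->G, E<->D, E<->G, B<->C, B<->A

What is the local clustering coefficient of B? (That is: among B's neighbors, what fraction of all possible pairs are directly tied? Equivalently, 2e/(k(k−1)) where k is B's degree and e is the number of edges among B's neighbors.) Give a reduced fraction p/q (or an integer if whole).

B's neighbors: A, C, and D (k = 3).
Possible neighbor pairs: C(3,2) = 3. Edges among them: A–D, C–D → e = 2.
Clustering(B) = 2/3.

2/3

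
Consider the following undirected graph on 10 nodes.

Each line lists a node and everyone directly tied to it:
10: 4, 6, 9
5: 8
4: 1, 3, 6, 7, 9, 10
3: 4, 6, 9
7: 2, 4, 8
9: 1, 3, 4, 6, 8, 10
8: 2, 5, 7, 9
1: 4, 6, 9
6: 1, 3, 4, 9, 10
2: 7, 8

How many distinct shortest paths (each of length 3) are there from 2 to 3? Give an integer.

The shortest distance is 3. The length-3 paths are: 2–8–9–3; 2–7–4–3.
That gives 2 distinct shortest paths.

2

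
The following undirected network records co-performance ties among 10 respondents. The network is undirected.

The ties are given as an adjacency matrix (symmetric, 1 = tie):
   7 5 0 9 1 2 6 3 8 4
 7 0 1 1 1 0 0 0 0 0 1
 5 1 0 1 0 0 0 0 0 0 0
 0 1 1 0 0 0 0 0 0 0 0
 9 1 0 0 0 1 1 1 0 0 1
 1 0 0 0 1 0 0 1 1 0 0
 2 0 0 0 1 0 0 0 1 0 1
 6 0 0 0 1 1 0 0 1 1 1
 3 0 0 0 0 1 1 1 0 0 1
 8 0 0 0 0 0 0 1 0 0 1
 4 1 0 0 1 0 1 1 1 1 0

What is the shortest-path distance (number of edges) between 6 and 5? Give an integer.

One shortest route is 6 – 9 – 7 – 5, which uses 3 edges, and at distance 2 from 6 we only reach {2, 7}, which does not include 5. So d(6,5) = 3.

3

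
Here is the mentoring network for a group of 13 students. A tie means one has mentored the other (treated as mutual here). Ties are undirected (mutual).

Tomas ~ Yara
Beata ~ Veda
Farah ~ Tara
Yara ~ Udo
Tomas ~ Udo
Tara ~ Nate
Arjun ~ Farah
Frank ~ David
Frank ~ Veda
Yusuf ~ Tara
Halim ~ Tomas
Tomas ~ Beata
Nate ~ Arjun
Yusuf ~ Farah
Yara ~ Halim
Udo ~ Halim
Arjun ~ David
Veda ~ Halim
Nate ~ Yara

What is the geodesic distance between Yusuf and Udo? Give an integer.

One shortest route is Yusuf – Tara – Nate – Yara – Udo, which uses 4 edges, and at distance 3 from Yusuf we only reach {David, Yara}, which does not include Udo. So d(Yusuf,Udo) = 4.

4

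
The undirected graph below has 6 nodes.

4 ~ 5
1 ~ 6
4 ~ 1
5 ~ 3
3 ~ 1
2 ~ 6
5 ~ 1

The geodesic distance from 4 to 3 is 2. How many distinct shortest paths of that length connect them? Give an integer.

2

The shortest distance is 2. The length-2 paths are: 4–1–3; 4–5–3.
That gives 2 distinct shortest paths.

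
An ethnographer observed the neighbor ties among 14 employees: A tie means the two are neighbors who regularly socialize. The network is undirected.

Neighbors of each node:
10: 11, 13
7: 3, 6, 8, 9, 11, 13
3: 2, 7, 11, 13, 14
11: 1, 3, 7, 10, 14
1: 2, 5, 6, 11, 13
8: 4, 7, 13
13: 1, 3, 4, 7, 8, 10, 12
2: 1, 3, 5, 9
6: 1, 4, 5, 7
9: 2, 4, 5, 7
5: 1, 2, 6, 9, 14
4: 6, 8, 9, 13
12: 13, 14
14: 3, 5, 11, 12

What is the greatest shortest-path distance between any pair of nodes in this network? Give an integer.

Eccentricity of each node (its greatest distance to any other): 1:2, 2:3, 3:2, 4:3, 5:3, 6:3, 7:2, 8:3, 9:3, 10:3, 11:3, 12:3, 13:2, 14:3.
The maximum eccentricity is 3, realized for instance by the pair 11–4 via 11 – 7 – 6 – 4. So the diameter is 3.

3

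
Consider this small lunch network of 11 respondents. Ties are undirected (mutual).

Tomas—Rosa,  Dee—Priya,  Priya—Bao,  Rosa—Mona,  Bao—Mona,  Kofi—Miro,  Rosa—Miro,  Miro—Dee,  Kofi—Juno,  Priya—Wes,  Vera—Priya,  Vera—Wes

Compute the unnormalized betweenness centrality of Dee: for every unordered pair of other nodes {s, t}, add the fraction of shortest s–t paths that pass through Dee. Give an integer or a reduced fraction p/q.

27/2

Pairs whose geodesics pass through Dee — Miro–Wes: 1; Miro–Bao: 1/2; Miro–Vera: 1; Miro–Priya: 1; Wes–Rosa: 1/2; Wes–Kofi: 1; Wes–Tomas: 1/2; Wes–Juno: 1; Rosa–Vera: 1/2; Rosa–Priya: 1/2; Bao–Kofi: 1/2; Bao–Juno: 1/2; Kofi–Vera: 1; Kofi–Priya: 1 … (+4 more pairs).
All other pairs contribute 0.
Summing the contributions gives betweenness(Dee) = 27/2.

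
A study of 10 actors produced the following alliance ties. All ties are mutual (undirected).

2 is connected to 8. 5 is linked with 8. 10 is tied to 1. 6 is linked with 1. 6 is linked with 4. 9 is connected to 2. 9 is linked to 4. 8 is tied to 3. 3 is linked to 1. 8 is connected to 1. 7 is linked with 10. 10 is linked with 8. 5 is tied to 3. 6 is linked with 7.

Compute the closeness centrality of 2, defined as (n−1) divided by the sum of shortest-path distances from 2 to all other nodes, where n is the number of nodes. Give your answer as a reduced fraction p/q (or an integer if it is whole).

1/2

Distances from 2: 1:2, 3:2, 4:2, 5:2, 6:3, 7:3, 8:1, 9:1, 10:2. Sum = 18.
n = 10, so closeness = 9/18 = 1/2.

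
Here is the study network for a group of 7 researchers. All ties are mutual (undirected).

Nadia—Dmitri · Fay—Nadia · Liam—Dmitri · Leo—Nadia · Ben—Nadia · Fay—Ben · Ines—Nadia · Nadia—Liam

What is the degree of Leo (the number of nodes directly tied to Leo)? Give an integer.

1

Leo is directly tied to Nadia. That is 1 neighbor, so the degree of Leo is 1.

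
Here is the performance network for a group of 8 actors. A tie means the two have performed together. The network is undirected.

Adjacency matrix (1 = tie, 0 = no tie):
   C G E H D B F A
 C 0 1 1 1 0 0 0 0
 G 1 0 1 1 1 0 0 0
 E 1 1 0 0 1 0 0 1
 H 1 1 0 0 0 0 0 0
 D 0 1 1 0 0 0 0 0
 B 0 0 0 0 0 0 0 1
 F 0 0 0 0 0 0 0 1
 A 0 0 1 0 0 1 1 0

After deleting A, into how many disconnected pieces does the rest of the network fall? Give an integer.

3

Without A, the remaining ties split the others into: {C, D, E, G, H}; {B}; {F}.
That's 3 separate components.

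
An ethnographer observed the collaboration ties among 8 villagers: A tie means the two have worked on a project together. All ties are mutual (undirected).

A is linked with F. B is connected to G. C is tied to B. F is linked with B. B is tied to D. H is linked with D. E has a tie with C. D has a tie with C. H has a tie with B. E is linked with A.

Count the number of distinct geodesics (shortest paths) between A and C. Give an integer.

The shortest distance is 2, and the only length-2 path is A–E–C. So there is exactly 1 shortest path.

1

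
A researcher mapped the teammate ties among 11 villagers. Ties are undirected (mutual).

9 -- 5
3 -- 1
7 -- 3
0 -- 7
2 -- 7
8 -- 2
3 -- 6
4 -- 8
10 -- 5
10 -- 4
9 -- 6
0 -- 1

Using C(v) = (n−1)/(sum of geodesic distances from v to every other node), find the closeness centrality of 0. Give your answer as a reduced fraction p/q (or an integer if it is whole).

Distances from 0: 1:1, 2:2, 3:2, 4:4, 5:5, 6:3, 7:1, 8:3, 9:4, 10:5. Sum = 30.
n = 11, so closeness = 10/30 = 1/3.

1/3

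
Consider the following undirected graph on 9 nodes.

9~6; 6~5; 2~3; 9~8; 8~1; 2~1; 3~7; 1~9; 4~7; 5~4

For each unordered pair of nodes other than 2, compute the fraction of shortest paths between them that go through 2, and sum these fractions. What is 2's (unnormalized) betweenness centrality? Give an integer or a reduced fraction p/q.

Pairs whose geodesics pass through 2 — 3–6: 1/2; 3–9: 1; 3–8: 1; 3–1: 1; 7–9: 1/2; 7–8: 1; 7–1: 1; 4–1: 1/2.
All other pairs contribute 0.
Summing the contributions gives betweenness(2) = 13/2.

13/2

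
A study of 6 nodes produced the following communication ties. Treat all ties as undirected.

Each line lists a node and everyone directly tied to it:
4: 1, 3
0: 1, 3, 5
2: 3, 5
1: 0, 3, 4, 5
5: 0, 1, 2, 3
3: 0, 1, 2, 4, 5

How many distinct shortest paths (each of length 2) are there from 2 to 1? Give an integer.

2

The shortest distance is 2. The length-2 paths are: 2–3–1; 2–5–1.
That gives 2 distinct shortest paths.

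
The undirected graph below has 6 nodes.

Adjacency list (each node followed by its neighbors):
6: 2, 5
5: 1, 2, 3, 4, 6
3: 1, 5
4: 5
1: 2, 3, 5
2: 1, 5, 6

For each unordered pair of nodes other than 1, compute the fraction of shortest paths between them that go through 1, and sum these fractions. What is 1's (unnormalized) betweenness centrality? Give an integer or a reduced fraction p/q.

Pairs whose geodesics pass through 1 — 3–2: 1/2.
All other pairs contribute 0.
Summing the contributions gives betweenness(1) = 1/2.

1/2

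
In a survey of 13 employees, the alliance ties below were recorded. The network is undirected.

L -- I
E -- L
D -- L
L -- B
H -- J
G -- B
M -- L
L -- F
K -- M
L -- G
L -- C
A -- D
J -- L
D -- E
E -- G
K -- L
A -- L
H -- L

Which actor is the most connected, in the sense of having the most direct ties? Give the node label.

Degrees — A:2, B:2, C:1, D:3, E:3, F:1, G:3, H:2, I:1, J:2, K:2, L:12, M:2.
The maximum is 12, attained only by L.

L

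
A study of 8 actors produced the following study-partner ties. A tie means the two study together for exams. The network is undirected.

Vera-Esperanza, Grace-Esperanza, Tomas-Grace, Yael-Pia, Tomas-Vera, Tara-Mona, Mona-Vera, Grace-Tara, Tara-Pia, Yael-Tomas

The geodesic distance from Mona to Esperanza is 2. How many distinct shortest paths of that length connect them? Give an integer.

1

The shortest distance is 2, and the only length-2 path is Mona–Vera–Esperanza. So there is exactly 1 shortest path.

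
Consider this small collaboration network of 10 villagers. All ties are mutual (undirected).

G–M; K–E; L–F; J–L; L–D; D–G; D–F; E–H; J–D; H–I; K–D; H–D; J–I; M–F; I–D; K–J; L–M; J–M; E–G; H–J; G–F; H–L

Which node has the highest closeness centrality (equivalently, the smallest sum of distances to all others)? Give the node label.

D

Farness (sum of distances to all others) for each node — D:11, E:15, F:14, G:14, H:13, I:15, J:12, K:15, L:13, M:14.
The smallest farness is 11, for D, so D has the highest closeness.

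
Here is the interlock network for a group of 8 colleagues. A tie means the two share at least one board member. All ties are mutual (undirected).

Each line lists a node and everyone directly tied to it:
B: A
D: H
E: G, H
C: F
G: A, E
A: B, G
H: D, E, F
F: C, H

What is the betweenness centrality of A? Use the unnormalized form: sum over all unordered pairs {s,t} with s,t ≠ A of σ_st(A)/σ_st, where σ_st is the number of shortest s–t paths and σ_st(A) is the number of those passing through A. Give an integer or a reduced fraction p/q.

Pairs whose geodesics pass through A — E–B: 1; C–B: 1; H–B: 1; D–B: 1; B–F: 1; B–G: 1.
All other pairs contribute 0.
Summing the contributions gives betweenness(A) = 6.

6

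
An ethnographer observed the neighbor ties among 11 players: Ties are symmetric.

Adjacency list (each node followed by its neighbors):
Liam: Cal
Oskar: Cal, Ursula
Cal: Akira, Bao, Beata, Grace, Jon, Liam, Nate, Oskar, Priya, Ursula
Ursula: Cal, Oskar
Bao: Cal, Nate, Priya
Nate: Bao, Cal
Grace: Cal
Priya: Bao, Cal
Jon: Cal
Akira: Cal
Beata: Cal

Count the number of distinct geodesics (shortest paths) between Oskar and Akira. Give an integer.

1

The shortest distance is 2, and the only length-2 path is Oskar–Cal–Akira. So there is exactly 1 shortest path.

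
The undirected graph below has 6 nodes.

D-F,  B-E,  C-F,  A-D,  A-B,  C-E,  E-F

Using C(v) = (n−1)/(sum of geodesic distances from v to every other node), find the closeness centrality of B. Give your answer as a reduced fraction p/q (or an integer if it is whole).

5/8

Distances from B: A:1, C:2, D:2, E:1, F:2. Sum = 8.
n = 6, so closeness = 5/8.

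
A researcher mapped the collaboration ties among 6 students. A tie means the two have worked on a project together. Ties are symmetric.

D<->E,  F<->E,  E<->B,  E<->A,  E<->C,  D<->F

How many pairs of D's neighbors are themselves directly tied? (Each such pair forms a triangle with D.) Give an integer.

1

D's neighbors: E and F.
Neighbor pairs that are themselves tied: D–E–F. Each forms one triangle with D, for 1 in total.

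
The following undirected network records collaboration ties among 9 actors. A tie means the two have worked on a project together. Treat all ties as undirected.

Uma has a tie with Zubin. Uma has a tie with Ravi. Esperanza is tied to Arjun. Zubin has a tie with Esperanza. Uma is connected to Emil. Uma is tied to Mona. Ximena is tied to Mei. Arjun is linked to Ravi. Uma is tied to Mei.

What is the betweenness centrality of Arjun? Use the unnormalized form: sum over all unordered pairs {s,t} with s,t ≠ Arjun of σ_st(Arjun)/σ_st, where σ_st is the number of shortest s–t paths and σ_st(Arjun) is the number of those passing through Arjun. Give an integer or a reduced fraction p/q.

Pairs whose geodesics pass through Arjun — Ravi–Esperanza: 1.
All other pairs contribute 0.
Summing the contributions gives betweenness(Arjun) = 1.

1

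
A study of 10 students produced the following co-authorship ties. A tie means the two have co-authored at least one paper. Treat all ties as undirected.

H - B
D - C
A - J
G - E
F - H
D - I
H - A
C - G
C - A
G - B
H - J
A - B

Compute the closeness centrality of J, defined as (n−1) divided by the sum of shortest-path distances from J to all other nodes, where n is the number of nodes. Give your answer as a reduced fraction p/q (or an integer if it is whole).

Distances from J: A:1, B:2, C:2, D:3, E:4, F:2, G:3, H:1, I:4. Sum = 22.
n = 10, so closeness = 9/22.

9/22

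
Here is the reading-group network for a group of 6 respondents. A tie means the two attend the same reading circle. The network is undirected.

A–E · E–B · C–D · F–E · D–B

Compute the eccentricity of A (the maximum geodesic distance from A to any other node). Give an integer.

Distances from A: B:2, C:4, D:3, E:1, F:2.
The largest is 4 (to C), so the eccentricity of A is 4.

4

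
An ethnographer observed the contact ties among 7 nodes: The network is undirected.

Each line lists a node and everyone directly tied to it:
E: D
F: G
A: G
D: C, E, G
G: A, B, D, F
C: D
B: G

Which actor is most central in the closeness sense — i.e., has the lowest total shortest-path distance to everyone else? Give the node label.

Farness (sum of distances to all others) for each node — A:13, B:13, C:14, D:9, E:14, F:13, G:8.
The smallest farness is 8, for G, so G has the highest closeness.

G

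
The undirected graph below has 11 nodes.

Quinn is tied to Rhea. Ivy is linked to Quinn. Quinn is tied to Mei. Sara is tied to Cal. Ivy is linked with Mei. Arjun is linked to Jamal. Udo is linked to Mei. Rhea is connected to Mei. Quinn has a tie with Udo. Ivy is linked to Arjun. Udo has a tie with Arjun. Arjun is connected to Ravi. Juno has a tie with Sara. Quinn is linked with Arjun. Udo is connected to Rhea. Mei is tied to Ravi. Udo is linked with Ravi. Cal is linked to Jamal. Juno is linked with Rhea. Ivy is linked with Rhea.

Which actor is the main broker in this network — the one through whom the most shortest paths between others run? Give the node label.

Unnormalized betweenness of each node: Arjun:733/60, Cal:10/3, Ivy:17/10, Jamal:107/15, Juno:103/15, Mei:29/12, Quinn:39/20, Ravi:7/10, Rhea:667/60, Sara:16/5, Udo:101/30.
Arjun has the largest value, 733/60, making it the main broker — the node through which the most shortest paths run.

Arjun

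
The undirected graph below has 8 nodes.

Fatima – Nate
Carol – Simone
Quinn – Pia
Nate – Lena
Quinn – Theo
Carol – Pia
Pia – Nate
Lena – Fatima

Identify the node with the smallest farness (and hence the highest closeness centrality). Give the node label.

Farness (sum of distances to all others) for each node — Carol:15, Fatima:18, Lena:18, Nate:13, Pia:11, Quinn:15, Simone:21, Theo:21.
The smallest farness is 11, for Pia, so Pia has the highest closeness.

Pia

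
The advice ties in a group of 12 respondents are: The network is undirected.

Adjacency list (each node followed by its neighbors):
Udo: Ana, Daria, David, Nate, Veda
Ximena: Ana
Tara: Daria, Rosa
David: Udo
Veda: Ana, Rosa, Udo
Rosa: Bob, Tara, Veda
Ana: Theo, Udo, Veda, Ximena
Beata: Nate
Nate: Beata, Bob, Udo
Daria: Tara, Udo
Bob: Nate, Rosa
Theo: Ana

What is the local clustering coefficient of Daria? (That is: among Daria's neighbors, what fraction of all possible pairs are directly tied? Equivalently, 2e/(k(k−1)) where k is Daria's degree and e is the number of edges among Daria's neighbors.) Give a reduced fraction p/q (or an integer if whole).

0

Daria's neighbors: Tara and Udo (k = 2).
Possible neighbor pairs: C(2,2) = 1. Edges among them: none → e = 0.
Clustering(Daria) = 0/1.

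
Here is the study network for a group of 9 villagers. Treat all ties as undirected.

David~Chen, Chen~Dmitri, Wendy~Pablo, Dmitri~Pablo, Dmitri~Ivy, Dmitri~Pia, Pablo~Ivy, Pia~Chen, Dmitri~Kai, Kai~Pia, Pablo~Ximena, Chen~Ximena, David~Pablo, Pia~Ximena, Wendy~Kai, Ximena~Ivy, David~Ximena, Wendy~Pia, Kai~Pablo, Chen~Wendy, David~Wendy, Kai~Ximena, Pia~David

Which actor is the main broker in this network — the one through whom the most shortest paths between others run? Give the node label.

Pablo

Unnormalized betweenness of each node: Chen:59/60, David:13/20, Dmitri:61/30, Ivy:1/5, Kai:17/20, Pablo:46/15, Pia:89/60, Wendy:19/20, Ximena:167/60.
Pablo has the largest value, 46/15, making it the main broker — the node through which the most shortest paths run.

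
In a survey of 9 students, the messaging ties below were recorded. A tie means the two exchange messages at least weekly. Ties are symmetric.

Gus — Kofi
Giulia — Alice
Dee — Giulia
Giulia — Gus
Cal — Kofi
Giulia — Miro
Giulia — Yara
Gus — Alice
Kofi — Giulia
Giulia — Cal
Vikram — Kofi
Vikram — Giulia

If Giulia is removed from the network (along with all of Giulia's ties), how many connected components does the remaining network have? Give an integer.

4

Without Giulia, the remaining ties split the others into: {Dee}; {Miro}; {Alice, Cal, Gus, Kofi, Vikram}; {Yara}.
That's 4 separate components.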